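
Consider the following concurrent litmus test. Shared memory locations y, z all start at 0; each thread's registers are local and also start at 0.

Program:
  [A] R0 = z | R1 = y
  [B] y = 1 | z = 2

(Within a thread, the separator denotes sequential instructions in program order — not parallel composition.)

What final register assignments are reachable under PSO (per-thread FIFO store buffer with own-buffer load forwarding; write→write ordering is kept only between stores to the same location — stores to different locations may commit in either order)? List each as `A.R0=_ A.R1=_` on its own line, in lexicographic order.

outcome vector order: (A.R0,A.R1)
|PSO outcomes| = 4

A.R0=0 A.R1=0
A.R0=0 A.R1=1
A.R0=2 A.R1=0
A.R0=2 A.R1=1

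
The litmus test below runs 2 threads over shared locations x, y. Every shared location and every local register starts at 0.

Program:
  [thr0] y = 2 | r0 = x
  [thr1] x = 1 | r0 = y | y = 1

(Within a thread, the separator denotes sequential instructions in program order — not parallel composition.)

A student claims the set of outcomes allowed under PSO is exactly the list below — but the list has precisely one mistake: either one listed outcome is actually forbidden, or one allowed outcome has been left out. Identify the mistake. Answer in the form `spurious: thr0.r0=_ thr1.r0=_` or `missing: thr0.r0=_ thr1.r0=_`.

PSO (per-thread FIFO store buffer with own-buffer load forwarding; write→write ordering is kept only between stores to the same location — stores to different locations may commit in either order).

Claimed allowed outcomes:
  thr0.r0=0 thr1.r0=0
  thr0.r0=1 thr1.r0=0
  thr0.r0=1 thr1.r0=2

outcome vector order: (thr0.r0,thr1.r0)
PSO: 4 outcomes — {00; 02; 10; 12}
PSO∖claimed = {02}

missing: thr0.r0=0 thr1.r0=2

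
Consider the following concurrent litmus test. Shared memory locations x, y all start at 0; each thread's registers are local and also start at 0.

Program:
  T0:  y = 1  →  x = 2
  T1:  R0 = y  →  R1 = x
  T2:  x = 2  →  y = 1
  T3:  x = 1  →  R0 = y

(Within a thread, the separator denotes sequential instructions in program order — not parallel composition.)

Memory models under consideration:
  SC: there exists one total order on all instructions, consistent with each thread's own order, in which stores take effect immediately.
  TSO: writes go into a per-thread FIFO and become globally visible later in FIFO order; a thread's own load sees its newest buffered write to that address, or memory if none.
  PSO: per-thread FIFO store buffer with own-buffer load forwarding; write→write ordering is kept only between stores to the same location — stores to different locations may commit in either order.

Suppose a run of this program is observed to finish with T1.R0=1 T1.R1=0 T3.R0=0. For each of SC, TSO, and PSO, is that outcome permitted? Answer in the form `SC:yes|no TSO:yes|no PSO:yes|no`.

SC:no TSO:yes PSO:yes

outcome vector order: (T1.R0,T1.R1,T3.R0)
SC: 11 outcomes — {000; 001; 010; 011; 020; 021; 101; 110; 111; 120; 121}
TSO: 12 outcomes — {000; 001; 010; 011; 020; 021; 100; 101; 110; 111; 120; 121}
PSO: 12 outcomes — {000; 001; 010; 011; 020; 021; 100; 101; 110; 111; 120; 121}
target 100 ∈ {TSO,PSO}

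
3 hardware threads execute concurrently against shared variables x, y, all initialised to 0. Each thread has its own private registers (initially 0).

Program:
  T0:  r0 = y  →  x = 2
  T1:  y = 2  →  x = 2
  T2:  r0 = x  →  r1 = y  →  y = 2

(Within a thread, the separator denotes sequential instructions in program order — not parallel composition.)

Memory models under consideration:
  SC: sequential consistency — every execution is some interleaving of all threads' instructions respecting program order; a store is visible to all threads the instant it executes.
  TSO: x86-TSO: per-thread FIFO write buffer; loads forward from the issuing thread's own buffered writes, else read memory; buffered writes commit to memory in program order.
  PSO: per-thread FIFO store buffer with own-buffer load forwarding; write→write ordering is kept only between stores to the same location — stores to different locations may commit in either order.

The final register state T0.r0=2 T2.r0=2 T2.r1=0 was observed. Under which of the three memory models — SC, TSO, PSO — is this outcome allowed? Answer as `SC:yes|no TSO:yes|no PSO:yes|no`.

outcome vector order: (T0.r0,T2.r0,T2.r1)
[SC] allowed = {0/0/0, 0/0/2, 0/2/0, 0/2/2, 2/0/0, 2/0/2, 2/2/2}
[TSO] allowed = {0/0/0, 0/0/2, 0/2/0, 0/2/2, 2/0/0, 2/0/2, 2/2/2}
[PSO] allowed = {0/0/0, 0/0/2, 0/2/0, 0/2/2, 2/0/0, 2/0/2, 2/2/0, 2/2/2}
target 2/2/0 ∈ {PSO}

SC:no TSO:no PSO:yes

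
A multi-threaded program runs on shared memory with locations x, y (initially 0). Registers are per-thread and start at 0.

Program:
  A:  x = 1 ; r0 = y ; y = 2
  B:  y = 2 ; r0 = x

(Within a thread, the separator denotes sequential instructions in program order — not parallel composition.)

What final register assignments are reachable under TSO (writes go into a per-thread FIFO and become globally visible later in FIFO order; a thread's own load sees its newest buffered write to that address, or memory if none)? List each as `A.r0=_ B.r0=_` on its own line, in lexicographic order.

A.r0=0 B.r0=0
A.r0=0 B.r0=1
A.r0=2 B.r0=0
A.r0=2 B.r0=1

outcome vector order: (A.r0,B.r0)
|TSO outcomes| = 4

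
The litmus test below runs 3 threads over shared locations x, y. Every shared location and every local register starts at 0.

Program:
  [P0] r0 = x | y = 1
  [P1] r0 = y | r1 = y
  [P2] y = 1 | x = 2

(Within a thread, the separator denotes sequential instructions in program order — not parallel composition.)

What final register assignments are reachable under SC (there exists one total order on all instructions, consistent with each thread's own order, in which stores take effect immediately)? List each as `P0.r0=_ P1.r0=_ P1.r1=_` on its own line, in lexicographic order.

P0.r0=0 P1.r0=0 P1.r1=0
P0.r0=0 P1.r0=0 P1.r1=1
P0.r0=0 P1.r0=1 P1.r1=1
P0.r0=2 P1.r0=0 P1.r1=0
P0.r0=2 P1.r0=0 P1.r1=1
P0.r0=2 P1.r0=1 P1.r1=1

outcome vector order: (P0.r0,P1.r0,P1.r1)
|SC outcomes| = 6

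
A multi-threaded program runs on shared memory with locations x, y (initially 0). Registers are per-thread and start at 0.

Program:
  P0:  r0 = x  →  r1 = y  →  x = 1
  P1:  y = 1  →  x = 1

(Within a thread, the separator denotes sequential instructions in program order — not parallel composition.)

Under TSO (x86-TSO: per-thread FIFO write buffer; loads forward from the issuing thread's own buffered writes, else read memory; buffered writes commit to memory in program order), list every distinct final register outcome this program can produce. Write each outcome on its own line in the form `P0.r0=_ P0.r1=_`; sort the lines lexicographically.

P0.r0=0 P0.r1=0
P0.r0=0 P0.r1=1
P0.r0=1 P0.r1=1

outcome vector order: (P0.r0,P0.r1)
|TSO outcomes| = 3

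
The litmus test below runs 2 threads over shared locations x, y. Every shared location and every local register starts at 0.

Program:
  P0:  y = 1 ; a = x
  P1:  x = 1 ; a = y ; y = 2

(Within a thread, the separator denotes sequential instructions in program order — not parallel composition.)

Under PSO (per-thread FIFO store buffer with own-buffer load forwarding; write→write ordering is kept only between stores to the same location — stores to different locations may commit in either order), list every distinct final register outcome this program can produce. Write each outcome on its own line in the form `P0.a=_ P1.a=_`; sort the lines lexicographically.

P0.a=0 P1.a=0
P0.a=0 P1.a=1
P0.a=1 P1.a=0
P0.a=1 P1.a=1

outcome vector order: (P0.a,P1.a)
|PSO outcomes| = 4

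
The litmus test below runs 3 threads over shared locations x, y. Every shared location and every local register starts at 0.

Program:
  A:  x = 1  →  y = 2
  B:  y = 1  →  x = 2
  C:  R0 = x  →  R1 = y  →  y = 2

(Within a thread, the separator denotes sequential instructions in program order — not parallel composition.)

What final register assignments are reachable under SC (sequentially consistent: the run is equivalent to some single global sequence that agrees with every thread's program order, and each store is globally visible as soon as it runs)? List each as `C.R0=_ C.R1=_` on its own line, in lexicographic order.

C.R0=0 C.R1=0
C.R0=0 C.R1=1
C.R0=0 C.R1=2
C.R0=1 C.R1=0
C.R0=1 C.R1=1
C.R0=1 C.R1=2
C.R0=2 C.R1=1
C.R0=2 C.R1=2

outcome vector order: (C.R0,C.R1)
|SC outcomes| = 8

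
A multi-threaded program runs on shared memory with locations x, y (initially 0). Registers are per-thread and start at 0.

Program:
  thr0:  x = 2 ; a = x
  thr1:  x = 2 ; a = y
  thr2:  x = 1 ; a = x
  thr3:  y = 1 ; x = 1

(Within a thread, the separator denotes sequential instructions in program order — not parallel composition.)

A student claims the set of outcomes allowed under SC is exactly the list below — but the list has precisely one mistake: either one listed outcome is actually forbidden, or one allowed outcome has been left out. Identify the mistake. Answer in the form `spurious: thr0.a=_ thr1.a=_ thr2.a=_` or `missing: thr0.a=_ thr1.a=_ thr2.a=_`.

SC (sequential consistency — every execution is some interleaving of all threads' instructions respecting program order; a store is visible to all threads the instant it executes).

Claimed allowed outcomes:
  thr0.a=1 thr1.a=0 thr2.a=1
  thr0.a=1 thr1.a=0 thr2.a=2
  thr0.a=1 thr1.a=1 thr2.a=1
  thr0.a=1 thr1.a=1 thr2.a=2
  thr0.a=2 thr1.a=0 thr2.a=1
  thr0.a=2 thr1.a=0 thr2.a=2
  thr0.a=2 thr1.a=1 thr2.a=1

missing: thr0.a=2 thr1.a=1 thr2.a=2

outcome vector order: (thr0.a,thr1.a,thr2.a)
under SC → <1 0 1>, <1 0 2>, <1 1 1>, <1 1 2>, <2 0 1>, <2 0 2>, <2 1 1>, <2 1 2>
SC∖claimed = {<2 1 2>}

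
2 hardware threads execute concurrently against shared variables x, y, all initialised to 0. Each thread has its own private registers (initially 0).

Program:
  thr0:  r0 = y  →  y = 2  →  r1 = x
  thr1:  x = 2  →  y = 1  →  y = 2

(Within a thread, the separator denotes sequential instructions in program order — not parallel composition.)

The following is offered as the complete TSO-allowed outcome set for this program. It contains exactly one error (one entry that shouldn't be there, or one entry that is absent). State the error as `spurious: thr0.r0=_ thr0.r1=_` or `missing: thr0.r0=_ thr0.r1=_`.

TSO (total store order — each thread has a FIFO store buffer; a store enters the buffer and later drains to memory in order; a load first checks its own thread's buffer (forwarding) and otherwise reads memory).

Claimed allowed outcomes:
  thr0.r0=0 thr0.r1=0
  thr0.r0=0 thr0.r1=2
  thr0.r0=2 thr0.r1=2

missing: thr0.r0=1 thr0.r1=2

outcome vector order: (thr0.r0,thr0.r1)
[TSO] allowed = {0/0, 0/2, 1/2, 2/2}
TSO∖claimed = {1/2}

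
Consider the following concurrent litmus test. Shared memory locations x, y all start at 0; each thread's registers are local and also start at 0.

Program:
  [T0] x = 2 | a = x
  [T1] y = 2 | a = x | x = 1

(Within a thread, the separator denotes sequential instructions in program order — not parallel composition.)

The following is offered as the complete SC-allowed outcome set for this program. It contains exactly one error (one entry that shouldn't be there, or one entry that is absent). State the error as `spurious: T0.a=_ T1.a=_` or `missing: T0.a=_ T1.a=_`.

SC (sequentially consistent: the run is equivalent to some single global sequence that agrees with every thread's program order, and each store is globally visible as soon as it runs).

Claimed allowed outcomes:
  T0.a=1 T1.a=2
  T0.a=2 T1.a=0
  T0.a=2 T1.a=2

outcome vector order: (T0.a,T1.a)
SC: 4 outcomes — {1/0; 1/2; 2/0; 2/2}
SC∖claimed = {1/0}

missing: T0.a=1 T1.a=0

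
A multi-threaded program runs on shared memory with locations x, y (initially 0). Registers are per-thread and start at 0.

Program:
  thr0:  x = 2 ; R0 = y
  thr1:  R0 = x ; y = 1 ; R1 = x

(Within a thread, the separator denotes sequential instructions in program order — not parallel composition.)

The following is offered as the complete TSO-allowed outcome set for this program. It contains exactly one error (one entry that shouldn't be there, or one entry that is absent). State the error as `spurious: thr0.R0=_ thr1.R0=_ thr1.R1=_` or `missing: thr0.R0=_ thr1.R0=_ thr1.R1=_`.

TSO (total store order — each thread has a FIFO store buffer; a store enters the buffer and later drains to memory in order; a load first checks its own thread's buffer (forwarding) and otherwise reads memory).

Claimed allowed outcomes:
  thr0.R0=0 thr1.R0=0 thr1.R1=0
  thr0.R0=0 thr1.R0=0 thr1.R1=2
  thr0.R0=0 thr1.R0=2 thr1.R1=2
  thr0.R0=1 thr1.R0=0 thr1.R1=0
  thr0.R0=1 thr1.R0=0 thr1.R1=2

missing: thr0.R0=1 thr1.R0=2 thr1.R1=2

outcome vector order: (thr0.R0,thr1.R0,thr1.R1)
[TSO] allowed = {<0 0 0> <0 0 2> <0 2 2> <1 0 0> <1 0 2> <1 2 2>}
TSO∖claimed = {<1 2 2>}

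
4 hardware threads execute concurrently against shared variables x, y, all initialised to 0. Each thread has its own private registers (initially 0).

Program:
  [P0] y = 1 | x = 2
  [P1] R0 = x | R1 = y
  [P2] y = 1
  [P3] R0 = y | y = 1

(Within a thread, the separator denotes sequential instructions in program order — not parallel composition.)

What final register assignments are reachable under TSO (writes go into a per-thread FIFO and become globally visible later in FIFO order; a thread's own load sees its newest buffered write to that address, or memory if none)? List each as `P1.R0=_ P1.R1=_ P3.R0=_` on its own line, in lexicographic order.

P1.R0=0 P1.R1=0 P3.R0=0
P1.R0=0 P1.R1=0 P3.R0=1
P1.R0=0 P1.R1=1 P3.R0=0
P1.R0=0 P1.R1=1 P3.R0=1
P1.R0=2 P1.R1=1 P3.R0=0
P1.R0=2 P1.R1=1 P3.R0=1

outcome vector order: (P1.R0,P1.R1,P3.R0)
|TSO outcomes| = 6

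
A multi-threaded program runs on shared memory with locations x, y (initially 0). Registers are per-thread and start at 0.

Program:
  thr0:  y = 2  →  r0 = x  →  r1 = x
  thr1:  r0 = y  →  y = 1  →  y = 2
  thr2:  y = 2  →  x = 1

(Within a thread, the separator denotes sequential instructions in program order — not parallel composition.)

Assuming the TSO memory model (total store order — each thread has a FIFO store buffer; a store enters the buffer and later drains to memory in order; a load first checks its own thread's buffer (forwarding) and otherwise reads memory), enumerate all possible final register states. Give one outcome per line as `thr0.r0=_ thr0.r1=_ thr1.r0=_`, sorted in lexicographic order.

thr0.r0=0 thr0.r1=0 thr1.r0=0
thr0.r0=0 thr0.r1=0 thr1.r0=2
thr0.r0=0 thr0.r1=1 thr1.r0=0
thr0.r0=0 thr0.r1=1 thr1.r0=2
thr0.r0=1 thr0.r1=1 thr1.r0=0
thr0.r0=1 thr0.r1=1 thr1.r0=2

outcome vector order: (thr0.r0,thr0.r1,thr1.r0)
|TSO outcomes| = 6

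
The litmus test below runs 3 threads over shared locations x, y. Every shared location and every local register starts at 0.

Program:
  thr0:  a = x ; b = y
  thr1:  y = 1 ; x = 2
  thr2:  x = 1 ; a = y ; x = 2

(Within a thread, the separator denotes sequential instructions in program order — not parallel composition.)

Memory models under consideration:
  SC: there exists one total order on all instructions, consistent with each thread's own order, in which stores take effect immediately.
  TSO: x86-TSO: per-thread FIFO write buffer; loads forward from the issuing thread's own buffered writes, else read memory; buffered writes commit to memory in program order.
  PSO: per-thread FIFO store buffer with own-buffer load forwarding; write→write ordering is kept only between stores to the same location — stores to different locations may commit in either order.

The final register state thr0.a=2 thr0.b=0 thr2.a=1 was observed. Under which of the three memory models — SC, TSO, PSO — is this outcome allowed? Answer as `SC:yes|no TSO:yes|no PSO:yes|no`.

SC:no TSO:no PSO:yes

outcome vector order: (thr0.a,thr0.b,thr2.a)
under SC → <0 0 0>, <0 0 1>, <0 1 0>, <0 1 1>, <1 0 0>, <1 0 1>, <1 1 0>, <1 1 1>, <2 0 0>, <2 1 0>, <2 1 1>
under TSO → <0 0 0>, <0 0 1>, <0 1 0>, <0 1 1>, <1 0 0>, <1 0 1>, <1 1 0>, <1 1 1>, <2 0 0>, <2 1 0>, <2 1 1>
under PSO → <0 0 0>, <0 0 1>, <0 1 0>, <0 1 1>, <1 0 0>, <1 0 1>, <1 1 0>, <1 1 1>, <2 0 0>, <2 0 1>, <2 1 0>, <2 1 1>
target <2 0 1> ∈ {PSO}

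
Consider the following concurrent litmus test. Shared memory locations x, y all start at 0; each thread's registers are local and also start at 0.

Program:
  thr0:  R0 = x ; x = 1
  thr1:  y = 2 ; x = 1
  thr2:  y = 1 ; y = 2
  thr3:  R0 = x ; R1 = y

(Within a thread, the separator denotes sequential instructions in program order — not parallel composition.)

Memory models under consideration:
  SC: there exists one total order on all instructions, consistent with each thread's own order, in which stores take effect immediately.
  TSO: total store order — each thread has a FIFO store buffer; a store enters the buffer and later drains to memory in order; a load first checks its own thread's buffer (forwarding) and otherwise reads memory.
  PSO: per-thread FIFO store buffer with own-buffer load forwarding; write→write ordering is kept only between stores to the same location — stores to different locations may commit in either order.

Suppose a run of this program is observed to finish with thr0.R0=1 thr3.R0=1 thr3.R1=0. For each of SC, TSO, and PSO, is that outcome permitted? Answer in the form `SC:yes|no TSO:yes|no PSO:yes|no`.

outcome vector order: (thr0.R0,thr3.R0,thr3.R1)
[SC] allowed = {(0,0,0); (0,0,1); (0,0,2); (0,1,0); (0,1,1); (0,1,2); (1,0,0); (1,0,1); (1,0,2); (1,1,1); (1,1,2)}
[TSO] allowed = {(0,0,0); (0,0,1); (0,0,2); (0,1,0); (0,1,1); (0,1,2); (1,0,0); (1,0,1); (1,0,2); (1,1,1); (1,1,2)}
[PSO] allowed = {(0,0,0); (0,0,1); (0,0,2); (0,1,0); (0,1,1); (0,1,2); (1,0,0); (1,0,1); (1,0,2); (1,1,0); (1,1,1); (1,1,2)}
target (1,1,0) ∈ {PSO}

SC:no TSO:no PSO:yes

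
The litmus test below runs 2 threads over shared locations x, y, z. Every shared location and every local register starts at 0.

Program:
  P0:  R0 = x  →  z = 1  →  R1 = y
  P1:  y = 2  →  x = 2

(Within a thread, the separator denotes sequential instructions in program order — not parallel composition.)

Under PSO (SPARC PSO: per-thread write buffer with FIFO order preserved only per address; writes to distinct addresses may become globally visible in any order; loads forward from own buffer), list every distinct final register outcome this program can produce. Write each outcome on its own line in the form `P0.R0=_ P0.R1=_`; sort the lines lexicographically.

P0.R0=0 P0.R1=0
P0.R0=0 P0.R1=2
P0.R0=2 P0.R1=0
P0.R0=2 P0.R1=2

outcome vector order: (P0.R0,P0.R1)
|PSO outcomes| = 4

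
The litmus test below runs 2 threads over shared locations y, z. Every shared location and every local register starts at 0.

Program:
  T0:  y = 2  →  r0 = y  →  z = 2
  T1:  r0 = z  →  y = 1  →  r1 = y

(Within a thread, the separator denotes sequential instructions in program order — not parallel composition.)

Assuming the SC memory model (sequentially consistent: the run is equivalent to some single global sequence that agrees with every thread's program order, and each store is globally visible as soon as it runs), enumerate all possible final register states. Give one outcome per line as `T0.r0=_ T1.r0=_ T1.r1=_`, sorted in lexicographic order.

outcome vector order: (T0.r0,T1.r0,T1.r1)
|SC outcomes| = 4

T0.r0=1 T1.r0=0 T1.r1=1
T0.r0=2 T1.r0=0 T1.r1=1
T0.r0=2 T1.r0=0 T1.r1=2
T0.r0=2 T1.r0=2 T1.r1=1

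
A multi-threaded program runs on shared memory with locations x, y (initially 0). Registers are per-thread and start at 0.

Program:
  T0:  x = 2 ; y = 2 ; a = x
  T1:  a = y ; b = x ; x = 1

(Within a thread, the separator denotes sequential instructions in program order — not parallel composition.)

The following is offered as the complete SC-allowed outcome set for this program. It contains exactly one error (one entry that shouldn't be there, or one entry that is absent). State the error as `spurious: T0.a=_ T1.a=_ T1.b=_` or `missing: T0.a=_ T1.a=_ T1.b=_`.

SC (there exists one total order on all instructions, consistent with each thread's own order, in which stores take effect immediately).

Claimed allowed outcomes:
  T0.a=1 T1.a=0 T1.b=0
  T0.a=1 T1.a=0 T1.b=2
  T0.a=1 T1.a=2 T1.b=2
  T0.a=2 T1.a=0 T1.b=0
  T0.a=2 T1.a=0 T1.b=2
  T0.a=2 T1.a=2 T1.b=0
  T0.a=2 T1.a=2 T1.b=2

spurious: T0.a=2 T1.a=2 T1.b=0

outcome vector order: (T0.a,T1.a,T1.b)
SC: 6 outcomes — {(1,0,0) (1,0,2) (1,2,2) (2,0,0) (2,0,2) (2,2,2)}
claimed∖SC = {(2,2,0)}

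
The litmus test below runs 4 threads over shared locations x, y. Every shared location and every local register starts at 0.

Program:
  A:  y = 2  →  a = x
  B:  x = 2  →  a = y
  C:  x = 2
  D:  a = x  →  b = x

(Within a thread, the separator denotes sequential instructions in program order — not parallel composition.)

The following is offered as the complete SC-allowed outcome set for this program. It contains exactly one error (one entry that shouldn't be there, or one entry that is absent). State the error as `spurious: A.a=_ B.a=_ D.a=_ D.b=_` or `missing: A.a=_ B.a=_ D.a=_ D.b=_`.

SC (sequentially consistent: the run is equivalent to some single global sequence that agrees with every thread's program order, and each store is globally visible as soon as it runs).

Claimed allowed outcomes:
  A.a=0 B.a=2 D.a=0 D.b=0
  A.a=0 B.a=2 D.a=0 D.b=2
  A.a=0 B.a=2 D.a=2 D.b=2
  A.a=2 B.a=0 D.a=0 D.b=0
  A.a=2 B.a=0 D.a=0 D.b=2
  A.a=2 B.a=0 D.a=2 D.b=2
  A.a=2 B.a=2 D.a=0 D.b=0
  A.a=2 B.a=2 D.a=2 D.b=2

outcome vector order: (A.a,B.a,D.a,D.b)
under SC → 0200; 0202; 0222; 2000; 2002; 2022; 2200; 2202; 2222
SC∖claimed = {2202}

missing: A.a=2 B.a=2 D.a=0 D.b=2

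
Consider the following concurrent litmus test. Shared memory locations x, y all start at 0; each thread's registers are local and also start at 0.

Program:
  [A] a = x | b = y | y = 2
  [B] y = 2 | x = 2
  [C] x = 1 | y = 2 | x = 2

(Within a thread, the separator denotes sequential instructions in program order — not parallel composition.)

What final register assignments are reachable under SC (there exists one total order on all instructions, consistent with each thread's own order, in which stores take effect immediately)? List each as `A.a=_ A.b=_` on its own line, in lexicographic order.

outcome vector order: (A.a,A.b)
|SC outcomes| = 5

A.a=0 A.b=0
A.a=0 A.b=2
A.a=1 A.b=0
A.a=1 A.b=2
A.a=2 A.b=2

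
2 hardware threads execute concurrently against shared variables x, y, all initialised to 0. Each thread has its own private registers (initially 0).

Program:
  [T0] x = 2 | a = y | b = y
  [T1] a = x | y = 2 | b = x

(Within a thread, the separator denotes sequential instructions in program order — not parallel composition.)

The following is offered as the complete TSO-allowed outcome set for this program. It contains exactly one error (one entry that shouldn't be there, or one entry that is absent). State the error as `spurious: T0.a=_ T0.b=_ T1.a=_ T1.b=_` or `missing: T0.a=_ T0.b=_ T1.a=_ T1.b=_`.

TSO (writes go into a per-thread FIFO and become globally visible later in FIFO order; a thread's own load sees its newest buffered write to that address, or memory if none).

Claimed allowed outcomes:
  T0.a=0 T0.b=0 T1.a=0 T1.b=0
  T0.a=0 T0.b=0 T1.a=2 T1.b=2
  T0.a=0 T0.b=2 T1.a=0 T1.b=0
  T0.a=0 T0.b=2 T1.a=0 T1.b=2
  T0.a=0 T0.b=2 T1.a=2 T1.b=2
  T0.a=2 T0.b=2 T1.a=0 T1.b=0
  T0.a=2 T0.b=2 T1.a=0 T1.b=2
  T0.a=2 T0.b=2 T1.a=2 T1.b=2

outcome vector order: (T0.a,T0.b,T1.a,T1.b)
[TSO] allowed = {(0,0,0,0), (0,0,0,2), (0,0,2,2), (0,2,0,0), (0,2,0,2), (0,2,2,2), (2,2,0,0), (2,2,0,2), (2,2,2,2)}
TSO∖claimed = {(0,0,0,2)}

missing: T0.a=0 T0.b=0 T1.a=0 T1.b=2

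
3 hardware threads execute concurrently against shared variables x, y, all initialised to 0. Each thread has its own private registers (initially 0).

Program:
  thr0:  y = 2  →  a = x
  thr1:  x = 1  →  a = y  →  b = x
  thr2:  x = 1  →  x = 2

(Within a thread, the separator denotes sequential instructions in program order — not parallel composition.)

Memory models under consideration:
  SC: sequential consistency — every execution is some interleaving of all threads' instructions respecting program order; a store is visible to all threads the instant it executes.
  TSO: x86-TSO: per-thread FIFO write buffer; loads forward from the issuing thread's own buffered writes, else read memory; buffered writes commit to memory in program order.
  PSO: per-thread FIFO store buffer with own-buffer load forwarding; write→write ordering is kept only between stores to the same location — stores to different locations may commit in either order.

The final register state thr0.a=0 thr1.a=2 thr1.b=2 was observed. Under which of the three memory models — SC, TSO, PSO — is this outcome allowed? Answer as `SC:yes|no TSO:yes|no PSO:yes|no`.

SC:yes TSO:yes PSO:yes

outcome vector order: (thr0.a,thr1.a,thr1.b)
SC: 10 outcomes — {(0,2,1) (0,2,2) (1,0,1) (1,0,2) (1,2,1) (1,2,2) (2,0,1) (2,0,2) (2,2,1) (2,2,2)}
TSO: 12 outcomes — {(0,0,1) (0,0,2) (0,2,1) (0,2,2) (1,0,1) (1,0,2) (1,2,1) (1,2,2) (2,0,1) (2,0,2) (2,2,1) (2,2,2)}
PSO: 12 outcomes — {(0,0,1) (0,0,2) (0,2,1) (0,2,2) (1,0,1) (1,0,2) (1,2,1) (1,2,2) (2,0,1) (2,0,2) (2,2,1) (2,2,2)}
target (0,2,2) ∈ {SC,TSO,PSO}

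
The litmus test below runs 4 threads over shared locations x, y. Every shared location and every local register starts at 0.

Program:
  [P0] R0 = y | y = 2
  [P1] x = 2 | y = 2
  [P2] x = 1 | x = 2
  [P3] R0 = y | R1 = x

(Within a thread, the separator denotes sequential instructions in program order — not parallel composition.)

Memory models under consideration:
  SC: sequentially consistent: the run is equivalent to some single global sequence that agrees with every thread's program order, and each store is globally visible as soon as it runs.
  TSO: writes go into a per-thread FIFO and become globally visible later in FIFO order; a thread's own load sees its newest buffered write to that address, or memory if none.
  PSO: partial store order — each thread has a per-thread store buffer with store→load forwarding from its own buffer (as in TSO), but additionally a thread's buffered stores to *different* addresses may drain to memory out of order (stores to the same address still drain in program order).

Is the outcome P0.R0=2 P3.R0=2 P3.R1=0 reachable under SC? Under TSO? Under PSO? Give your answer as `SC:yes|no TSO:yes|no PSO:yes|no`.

outcome vector order: (P0.R0,P3.R0,P3.R1)
[SC] allowed = {<0 0 0> <0 0 1> <0 0 2> <0 2 0> <0 2 1> <0 2 2> <2 0 0> <2 0 1> <2 0 2> <2 2 1> <2 2 2>}
[TSO] allowed = {<0 0 0> <0 0 1> <0 0 2> <0 2 0> <0 2 1> <0 2 2> <2 0 0> <2 0 1> <2 0 2> <2 2 1> <2 2 2>}
[PSO] allowed = {<0 0 0> <0 0 1> <0 0 2> <0 2 0> <0 2 1> <0 2 2> <2 0 0> <2 0 1> <2 0 2> <2 2 0> <2 2 1> <2 2 2>}
target <2 2 0> ∈ {PSO}

SC:no TSO:no PSO:yes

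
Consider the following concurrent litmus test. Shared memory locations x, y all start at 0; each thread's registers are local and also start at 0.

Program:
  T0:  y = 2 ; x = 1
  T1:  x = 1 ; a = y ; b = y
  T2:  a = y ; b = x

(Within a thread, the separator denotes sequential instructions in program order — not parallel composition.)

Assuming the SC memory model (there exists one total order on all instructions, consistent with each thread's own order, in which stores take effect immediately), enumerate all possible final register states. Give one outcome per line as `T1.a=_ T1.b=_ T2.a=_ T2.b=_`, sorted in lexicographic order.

outcome vector order: (T1.a,T1.b,T2.a,T2.b)
|SC outcomes| = 10

T1.a=0 T1.b=0 T2.a=0 T2.b=0
T1.a=0 T1.b=0 T2.a=0 T2.b=1
T1.a=0 T1.b=0 T2.a=2 T2.b=1
T1.a=0 T1.b=2 T2.a=0 T2.b=0
T1.a=0 T1.b=2 T2.a=0 T2.b=1
T1.a=0 T1.b=2 T2.a=2 T2.b=1
T1.a=2 T1.b=2 T2.a=0 T2.b=0
T1.a=2 T1.b=2 T2.a=0 T2.b=1
T1.a=2 T1.b=2 T2.a=2 T2.b=0
T1.a=2 T1.b=2 T2.a=2 T2.b=1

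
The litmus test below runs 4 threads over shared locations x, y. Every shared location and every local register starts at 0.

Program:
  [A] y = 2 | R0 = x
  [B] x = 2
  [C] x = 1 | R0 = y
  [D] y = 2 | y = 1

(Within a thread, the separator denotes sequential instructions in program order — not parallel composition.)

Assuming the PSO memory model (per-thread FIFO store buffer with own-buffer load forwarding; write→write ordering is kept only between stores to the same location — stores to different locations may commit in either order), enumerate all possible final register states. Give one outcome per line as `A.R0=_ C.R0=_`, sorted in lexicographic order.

A.R0=0 C.R0=0
A.R0=0 C.R0=1
A.R0=0 C.R0=2
A.R0=1 C.R0=0
A.R0=1 C.R0=1
A.R0=1 C.R0=2
A.R0=2 C.R0=0
A.R0=2 C.R0=1
A.R0=2 C.R0=2

outcome vector order: (A.R0,C.R0)
|PSO outcomes| = 9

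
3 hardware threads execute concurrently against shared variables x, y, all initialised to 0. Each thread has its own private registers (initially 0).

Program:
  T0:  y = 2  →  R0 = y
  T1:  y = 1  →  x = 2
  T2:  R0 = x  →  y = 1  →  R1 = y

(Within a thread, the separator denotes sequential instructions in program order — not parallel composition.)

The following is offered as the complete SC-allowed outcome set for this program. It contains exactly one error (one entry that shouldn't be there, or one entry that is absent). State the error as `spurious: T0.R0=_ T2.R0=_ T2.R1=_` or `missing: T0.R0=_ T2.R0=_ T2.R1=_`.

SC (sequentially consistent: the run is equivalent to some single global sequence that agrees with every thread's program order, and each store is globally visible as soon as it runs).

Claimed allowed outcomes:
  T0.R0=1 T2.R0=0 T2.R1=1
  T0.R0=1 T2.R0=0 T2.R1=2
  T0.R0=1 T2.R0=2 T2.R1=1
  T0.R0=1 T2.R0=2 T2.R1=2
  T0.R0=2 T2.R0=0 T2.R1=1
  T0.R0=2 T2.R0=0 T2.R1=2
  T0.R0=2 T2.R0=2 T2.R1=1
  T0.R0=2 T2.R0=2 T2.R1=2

spurious: T0.R0=1 T2.R0=2 T2.R1=2

outcome vector order: (T0.R0,T2.R0,T2.R1)
[SC] allowed = {1/0/1; 1/0/2; 1/2/1; 2/0/1; 2/0/2; 2/2/1; 2/2/2}
claimed∖SC = {1/2/2}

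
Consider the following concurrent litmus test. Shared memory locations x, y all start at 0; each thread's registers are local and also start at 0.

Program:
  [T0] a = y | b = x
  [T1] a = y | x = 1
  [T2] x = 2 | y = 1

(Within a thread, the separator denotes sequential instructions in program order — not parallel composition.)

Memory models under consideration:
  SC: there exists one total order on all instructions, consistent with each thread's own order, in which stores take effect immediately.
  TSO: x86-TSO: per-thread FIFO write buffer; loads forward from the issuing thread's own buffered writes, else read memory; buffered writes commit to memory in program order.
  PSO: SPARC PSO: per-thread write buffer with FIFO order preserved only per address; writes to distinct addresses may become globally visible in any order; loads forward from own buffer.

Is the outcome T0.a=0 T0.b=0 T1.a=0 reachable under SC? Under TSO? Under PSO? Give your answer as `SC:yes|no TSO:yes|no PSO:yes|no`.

outcome vector order: (T0.a,T0.b,T1.a)
[SC] allowed = {000 001 010 011 020 021 110 111 120 121}
[TSO] allowed = {000 001 010 011 020 021 110 111 120 121}
[PSO] allowed = {000 001 010 011 020 021 100 101 110 111 120 121}
target 000 ∈ {SC,TSO,PSO}

SC:yes TSO:yes PSO:yes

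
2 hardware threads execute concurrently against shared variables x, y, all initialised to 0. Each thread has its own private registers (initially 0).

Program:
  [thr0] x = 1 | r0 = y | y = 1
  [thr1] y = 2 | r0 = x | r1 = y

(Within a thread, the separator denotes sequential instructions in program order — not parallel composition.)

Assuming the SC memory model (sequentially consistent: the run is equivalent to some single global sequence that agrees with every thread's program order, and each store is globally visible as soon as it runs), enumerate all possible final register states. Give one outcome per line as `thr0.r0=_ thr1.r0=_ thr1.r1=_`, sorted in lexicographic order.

outcome vector order: (thr0.r0,thr1.r0,thr1.r1)
|SC outcomes| = 6

thr0.r0=0 thr1.r0=1 thr1.r1=1
thr0.r0=0 thr1.r0=1 thr1.r1=2
thr0.r0=2 thr1.r0=0 thr1.r1=1
thr0.r0=2 thr1.r0=0 thr1.r1=2
thr0.r0=2 thr1.r0=1 thr1.r1=1
thr0.r0=2 thr1.r0=1 thr1.r1=2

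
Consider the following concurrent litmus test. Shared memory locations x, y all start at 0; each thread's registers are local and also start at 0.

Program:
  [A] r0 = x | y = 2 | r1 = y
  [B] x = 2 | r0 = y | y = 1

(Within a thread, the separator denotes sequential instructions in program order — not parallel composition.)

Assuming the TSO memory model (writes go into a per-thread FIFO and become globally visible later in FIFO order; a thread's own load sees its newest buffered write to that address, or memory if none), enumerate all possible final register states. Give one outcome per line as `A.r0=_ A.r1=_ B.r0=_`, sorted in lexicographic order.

outcome vector order: (A.r0,A.r1,B.r0)
|TSO outcomes| = 8

A.r0=0 A.r1=1 B.r0=0
A.r0=0 A.r1=1 B.r0=2
A.r0=0 A.r1=2 B.r0=0
A.r0=0 A.r1=2 B.r0=2
A.r0=2 A.r1=1 B.r0=0
A.r0=2 A.r1=1 B.r0=2
A.r0=2 A.r1=2 B.r0=0
A.r0=2 A.r1=2 B.r0=2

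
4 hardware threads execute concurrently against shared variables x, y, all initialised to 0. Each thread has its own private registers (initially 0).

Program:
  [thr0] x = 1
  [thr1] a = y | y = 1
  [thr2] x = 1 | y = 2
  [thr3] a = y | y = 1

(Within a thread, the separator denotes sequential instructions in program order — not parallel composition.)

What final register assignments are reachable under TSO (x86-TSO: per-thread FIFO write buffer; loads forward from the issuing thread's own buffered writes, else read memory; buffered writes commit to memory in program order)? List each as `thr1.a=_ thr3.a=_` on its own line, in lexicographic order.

outcome vector order: (thr1.a,thr3.a)
|TSO outcomes| = 8

thr1.a=0 thr3.a=0
thr1.a=0 thr3.a=1
thr1.a=0 thr3.a=2
thr1.a=1 thr3.a=0
thr1.a=1 thr3.a=2
thr1.a=2 thr3.a=0
thr1.a=2 thr3.a=1
thr1.a=2 thr3.a=2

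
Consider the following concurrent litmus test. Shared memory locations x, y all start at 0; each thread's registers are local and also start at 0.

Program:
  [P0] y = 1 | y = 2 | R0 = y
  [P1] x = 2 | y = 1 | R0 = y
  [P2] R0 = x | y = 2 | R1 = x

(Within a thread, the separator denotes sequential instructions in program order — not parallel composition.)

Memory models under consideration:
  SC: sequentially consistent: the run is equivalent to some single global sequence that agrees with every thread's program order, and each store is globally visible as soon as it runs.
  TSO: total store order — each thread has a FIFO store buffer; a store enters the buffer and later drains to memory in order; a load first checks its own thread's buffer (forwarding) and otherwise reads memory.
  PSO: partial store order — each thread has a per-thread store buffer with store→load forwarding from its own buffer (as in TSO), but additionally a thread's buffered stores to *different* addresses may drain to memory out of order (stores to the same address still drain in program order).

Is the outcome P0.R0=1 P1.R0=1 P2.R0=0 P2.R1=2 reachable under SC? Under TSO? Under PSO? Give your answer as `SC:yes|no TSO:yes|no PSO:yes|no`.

outcome vector order: (P0.R0,P1.R0,P2.R0,P2.R1)
SC: 11 outcomes — {1100; 1102; 1122; 1202; 1222; 2100; 2102; 2122; 2200; 2202; 2222}
TSO: 12 outcomes — {1100; 1102; 1122; 1200; 1202; 1222; 2100; 2102; 2122; 2200; 2202; 2222}
PSO: 12 outcomes — {1100; 1102; 1122; 1200; 1202; 1222; 2100; 2102; 2122; 2200; 2202; 2222}
target 1102 ∈ {SC,TSO,PSO}

SC:yes TSO:yes PSO:yes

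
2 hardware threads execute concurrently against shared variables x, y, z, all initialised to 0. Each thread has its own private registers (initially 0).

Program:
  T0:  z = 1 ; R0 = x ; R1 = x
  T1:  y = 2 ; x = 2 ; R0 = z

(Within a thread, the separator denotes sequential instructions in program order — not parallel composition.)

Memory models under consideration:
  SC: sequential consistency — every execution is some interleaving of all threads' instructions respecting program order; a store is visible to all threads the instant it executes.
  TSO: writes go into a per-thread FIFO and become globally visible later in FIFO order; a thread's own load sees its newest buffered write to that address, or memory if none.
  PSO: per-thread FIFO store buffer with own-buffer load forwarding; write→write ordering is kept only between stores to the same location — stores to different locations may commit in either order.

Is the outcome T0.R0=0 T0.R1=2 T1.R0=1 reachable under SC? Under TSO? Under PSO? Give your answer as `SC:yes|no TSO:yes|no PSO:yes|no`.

outcome vector order: (T0.R0,T0.R1,T1.R0)
SC (4): 0/0/1, 0/2/1, 2/2/0, 2/2/1
TSO (6): 0/0/0, 0/0/1, 0/2/0, 0/2/1, 2/2/0, 2/2/1
PSO (6): 0/0/0, 0/0/1, 0/2/0, 0/2/1, 2/2/0, 2/2/1
target 0/2/1 ∈ {SC,TSO,PSO}

SC:yes TSO:yes PSO:yes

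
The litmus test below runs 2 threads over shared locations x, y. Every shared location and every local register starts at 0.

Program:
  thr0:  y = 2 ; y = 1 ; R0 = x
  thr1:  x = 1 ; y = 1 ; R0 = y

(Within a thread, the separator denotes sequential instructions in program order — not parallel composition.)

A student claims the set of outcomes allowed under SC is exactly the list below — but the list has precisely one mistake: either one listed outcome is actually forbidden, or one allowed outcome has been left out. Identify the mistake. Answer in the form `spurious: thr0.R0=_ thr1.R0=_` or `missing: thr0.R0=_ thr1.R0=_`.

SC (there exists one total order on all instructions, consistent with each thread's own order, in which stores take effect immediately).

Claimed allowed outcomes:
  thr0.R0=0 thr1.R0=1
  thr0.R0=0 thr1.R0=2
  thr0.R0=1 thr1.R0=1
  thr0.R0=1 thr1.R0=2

outcome vector order: (thr0.R0,thr1.R0)
[SC] allowed = {<0 1> <1 1> <1 2>}
claimed∖SC = {<0 2>}

spurious: thr0.R0=0 thr1.R0=2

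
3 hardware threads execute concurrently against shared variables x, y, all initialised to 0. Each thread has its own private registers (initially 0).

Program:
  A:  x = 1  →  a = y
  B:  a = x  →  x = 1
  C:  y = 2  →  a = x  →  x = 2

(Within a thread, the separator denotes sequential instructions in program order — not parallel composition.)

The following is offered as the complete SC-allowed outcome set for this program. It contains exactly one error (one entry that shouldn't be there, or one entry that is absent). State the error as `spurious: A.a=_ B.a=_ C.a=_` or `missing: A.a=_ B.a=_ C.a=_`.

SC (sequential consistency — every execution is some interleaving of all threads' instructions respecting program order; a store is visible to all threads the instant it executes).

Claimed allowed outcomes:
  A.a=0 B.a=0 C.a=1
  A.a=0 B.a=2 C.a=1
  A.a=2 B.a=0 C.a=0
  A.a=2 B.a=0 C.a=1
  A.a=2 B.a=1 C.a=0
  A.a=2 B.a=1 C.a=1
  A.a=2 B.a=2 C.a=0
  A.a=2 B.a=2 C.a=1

outcome vector order: (A.a,B.a,C.a)
SC (9): 001, 011, 021, 200, 201, 210, 211, 220, 221
SC∖claimed = {011}

missing: A.a=0 B.a=1 C.a=1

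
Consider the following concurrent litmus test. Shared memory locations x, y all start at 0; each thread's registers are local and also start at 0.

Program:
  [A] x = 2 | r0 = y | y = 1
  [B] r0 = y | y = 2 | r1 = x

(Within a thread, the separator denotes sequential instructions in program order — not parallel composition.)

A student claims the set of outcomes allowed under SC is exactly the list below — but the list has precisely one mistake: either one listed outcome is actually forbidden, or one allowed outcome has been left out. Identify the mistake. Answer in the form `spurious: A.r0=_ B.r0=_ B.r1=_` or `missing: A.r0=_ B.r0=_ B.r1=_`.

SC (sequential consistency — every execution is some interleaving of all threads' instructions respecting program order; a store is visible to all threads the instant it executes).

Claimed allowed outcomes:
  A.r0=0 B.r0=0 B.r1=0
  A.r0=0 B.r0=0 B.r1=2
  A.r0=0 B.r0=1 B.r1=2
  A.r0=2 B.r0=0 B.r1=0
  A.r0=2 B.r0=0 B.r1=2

spurious: A.r0=0 B.r0=0 B.r1=0

outcome vector order: (A.r0,B.r0,B.r1)
[SC] allowed = {0/0/2; 0/1/2; 2/0/0; 2/0/2}
claimed∖SC = {0/0/0}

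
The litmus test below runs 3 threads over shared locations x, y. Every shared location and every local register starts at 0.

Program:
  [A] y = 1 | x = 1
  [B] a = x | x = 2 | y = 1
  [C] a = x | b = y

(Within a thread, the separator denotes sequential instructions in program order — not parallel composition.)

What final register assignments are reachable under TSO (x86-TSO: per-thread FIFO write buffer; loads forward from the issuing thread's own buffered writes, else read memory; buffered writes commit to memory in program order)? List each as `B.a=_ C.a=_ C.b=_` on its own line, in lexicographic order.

outcome vector order: (B.a,C.a,C.b)
|TSO outcomes| = 9

B.a=0 C.a=0 C.b=0
B.a=0 C.a=0 C.b=1
B.a=0 C.a=1 C.b=1
B.a=0 C.a=2 C.b=0
B.a=0 C.a=2 C.b=1
B.a=1 C.a=0 C.b=0
B.a=1 C.a=0 C.b=1
B.a=1 C.a=1 C.b=1
B.a=1 C.a=2 C.b=1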